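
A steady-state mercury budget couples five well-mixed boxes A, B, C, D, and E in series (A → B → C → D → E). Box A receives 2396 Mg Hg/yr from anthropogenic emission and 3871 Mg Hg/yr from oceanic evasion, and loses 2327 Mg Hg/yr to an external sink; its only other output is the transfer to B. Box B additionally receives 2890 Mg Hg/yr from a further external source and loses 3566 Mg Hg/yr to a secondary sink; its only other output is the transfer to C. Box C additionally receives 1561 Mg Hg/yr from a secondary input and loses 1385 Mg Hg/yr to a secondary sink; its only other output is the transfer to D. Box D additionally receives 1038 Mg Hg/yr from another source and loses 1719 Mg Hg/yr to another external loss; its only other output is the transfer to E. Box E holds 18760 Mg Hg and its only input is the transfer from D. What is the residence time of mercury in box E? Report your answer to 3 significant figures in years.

6.80 yr

Box A: F(A→B) = (2396 + 3871) − 2327 = 3940.0 Mg Hg/yr.
Box B: F(B→C) = (3940.0 + 2890) − 3566 = 3264.0 Mg Hg/yr.
Box C: F(C→D) = (3264.0 + 1561) − 1385 = 3440.0 Mg Hg/yr.
Box D: F(D→E) = (3440.0 + 1038) − 1719 = 2759.0 Mg Hg/yr.
Box E throughput = its input = 2759.0 Mg Hg/yr; τ = 18760 / 2759.0 = 6.800 yr.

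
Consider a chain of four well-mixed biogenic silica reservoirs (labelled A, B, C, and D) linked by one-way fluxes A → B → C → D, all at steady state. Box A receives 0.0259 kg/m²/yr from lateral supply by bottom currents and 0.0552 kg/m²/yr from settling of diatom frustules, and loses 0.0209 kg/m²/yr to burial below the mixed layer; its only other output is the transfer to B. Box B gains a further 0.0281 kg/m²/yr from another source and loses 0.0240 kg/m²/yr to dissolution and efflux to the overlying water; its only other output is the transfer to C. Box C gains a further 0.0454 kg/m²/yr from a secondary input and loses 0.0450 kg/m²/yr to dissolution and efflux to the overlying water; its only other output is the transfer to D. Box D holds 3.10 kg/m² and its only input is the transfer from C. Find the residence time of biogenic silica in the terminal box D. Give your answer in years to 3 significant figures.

Box A: F(A→B) = (0.0259 + 0.0552) − 0.0209 = 0.060200 kg/m²/yr.
Box B: F(B→C) = (0.060200 + 0.0281) − 0.0240 = 0.064300 kg/m²/yr.
Box C: F(C→D) = (0.064300 + 0.0454) − 0.0450 = 0.064700 kg/m²/yr.
Box D throughput = its input = 0.064700 kg/m²/yr; τ = 3.10 / 0.064700 = 47.91 yr.

47.9 yr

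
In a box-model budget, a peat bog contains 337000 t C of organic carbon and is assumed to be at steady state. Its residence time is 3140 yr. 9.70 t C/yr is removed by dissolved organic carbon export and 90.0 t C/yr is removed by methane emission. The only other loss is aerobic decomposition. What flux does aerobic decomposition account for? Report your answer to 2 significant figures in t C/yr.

Total removal F = M/τ = 337000 / 3140 = 107.3 t C/yr.
Aerobic decomposition = F − (9.70 + 90.0) = 107.3 − 99.70 = 7.625 t C/yr.

7.6 t C/yr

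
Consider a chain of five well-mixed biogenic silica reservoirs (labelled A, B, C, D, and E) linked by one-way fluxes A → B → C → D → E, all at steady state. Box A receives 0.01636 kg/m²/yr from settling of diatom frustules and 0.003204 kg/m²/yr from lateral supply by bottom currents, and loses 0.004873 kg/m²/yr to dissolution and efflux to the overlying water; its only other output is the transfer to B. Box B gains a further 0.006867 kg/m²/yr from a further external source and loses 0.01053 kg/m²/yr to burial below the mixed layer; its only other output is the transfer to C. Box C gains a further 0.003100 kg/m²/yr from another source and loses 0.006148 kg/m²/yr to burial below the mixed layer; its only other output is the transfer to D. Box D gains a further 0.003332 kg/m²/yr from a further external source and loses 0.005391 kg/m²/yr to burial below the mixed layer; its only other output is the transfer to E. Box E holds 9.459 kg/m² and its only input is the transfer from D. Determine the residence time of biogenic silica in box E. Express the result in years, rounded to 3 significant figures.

1600 yr

Box A: F(A→B) = (0.01636 + 0.003204) − 0.004873 = 0.014691 kg/m²/yr.
Box B: F(B→C) = (0.014691 + 0.006867) − 0.01053 = 0.011028 kg/m²/yr.
Box C: F(C→D) = (0.011028 + 0.003100) − 0.006148 = 0.0079800 kg/m²/yr.
Box D: F(D→E) = (0.0079800 + 0.003332) − 0.005391 = 0.0059210 kg/m²/yr.
Box E throughput = its input = 0.0059210 kg/m²/yr; τ = 9.459 / 0.0059210 = 1598 yr.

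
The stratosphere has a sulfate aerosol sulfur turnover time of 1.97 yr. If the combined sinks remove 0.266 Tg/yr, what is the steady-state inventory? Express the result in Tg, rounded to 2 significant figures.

τ = M/F ⇒ M = τ × F = 1.97 × 0.266 = 0.5240 Tg.

0.52 Tg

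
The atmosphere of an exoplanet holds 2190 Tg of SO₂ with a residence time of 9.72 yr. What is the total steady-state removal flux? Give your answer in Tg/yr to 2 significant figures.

F = M / τ = 2190 / 9.72 = 225.3 Tg/yr.

230 Tg/yr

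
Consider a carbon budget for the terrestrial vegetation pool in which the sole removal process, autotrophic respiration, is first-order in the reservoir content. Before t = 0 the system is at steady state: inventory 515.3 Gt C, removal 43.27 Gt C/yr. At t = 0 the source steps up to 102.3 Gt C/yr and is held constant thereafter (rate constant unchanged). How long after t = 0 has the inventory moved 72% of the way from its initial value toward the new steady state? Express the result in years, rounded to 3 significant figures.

τ = M₀/F₀ = 515.3/43.27 = 11.91 yr.
The remaining gap fraction is e^(−t/τ); 72% covered ⇒ e^(−t/τ) = 0.280.
t = −τ ln(0.280) = 11.91 × 1.273 = 15.16 yr.

15.2 yr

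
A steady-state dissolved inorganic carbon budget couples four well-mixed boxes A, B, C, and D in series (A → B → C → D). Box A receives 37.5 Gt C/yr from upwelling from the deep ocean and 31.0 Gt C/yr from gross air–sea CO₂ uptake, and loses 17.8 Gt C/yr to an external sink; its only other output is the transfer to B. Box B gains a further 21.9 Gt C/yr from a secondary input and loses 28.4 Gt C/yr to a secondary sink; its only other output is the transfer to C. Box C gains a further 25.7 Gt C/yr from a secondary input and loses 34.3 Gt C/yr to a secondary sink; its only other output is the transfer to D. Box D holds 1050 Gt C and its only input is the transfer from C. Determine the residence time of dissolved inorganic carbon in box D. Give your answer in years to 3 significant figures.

29.5 yr

Box A: F(A→B) = (37.5 + 31.0) − 17.8 = 50.700 Gt C/yr.
Box B: F(B→C) = (50.700 + 21.9) − 28.4 = 44.200 Gt C/yr.
Box C: F(C→D) = (44.200 + 25.7) − 34.3 = 35.600 Gt C/yr.
Box D throughput = its input = 35.600 Gt C/yr; τ = 1050 / 35.600 = 29.49 yr.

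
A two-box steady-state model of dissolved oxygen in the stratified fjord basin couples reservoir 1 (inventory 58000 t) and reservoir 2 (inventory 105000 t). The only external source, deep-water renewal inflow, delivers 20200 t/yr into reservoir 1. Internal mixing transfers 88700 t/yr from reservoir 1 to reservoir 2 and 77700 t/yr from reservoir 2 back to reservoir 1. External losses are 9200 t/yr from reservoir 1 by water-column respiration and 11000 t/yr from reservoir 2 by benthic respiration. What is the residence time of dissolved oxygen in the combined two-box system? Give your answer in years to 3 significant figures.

8.07 yr

Residence time in the combined system uses the total inventory and the total *external* removal — internal exchanges between the two boxes cancel.
M_total = 58000 + 105000 = 163000 t.
ΣF_external_out = 9200 + 11000 = 20200 t/yr.
τ = M_total / ΣF_ext = 163000 / 20200 = 8.069 yr.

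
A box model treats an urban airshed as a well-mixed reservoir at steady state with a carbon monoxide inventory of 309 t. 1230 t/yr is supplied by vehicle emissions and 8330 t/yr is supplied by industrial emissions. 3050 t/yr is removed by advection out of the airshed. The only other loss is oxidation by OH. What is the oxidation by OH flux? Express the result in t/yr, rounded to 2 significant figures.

6500 t/yr

At steady state ΣF_in = ΣF_out.
ΣF_in = 1230 + 8330 = 9560.0 t/yr.
Oxidation by OH flux = ΣF_in − (3050) = 9560.0 − 3050 = 6510 t/yr.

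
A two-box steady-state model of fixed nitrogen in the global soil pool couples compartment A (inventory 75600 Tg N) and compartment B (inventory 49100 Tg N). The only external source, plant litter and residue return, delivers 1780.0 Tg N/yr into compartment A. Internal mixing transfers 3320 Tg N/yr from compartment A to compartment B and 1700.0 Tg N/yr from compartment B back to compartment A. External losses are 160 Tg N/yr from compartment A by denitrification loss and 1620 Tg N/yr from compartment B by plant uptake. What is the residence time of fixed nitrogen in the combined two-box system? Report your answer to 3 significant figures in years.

Residence time in the combined system uses the total inventory and the total *external* removal — internal exchanges between the two boxes cancel.
M_total = 75600 + 49100 = 124700 Tg N.
ΣF_external_out = 160 + 1620 = 1780.0 Tg N/yr.
τ = M_total / ΣF_ext = 124700 / 1780.0 = 70.06 yr.

70.1 yr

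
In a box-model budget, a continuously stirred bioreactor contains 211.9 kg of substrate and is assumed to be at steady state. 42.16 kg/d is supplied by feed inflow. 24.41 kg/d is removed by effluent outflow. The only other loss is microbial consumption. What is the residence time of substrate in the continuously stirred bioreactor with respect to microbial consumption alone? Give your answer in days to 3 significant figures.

At steady state ΣF_in = ΣF_out.
ΣF_in = 42.160 kg/d.
Microbial consumption flux = ΣF_in − (24.41) = 42.160 − 24.41 = 17.75 kg/d.
τ = M / F = 211.9 / 17.75 = 11.94 d.

11.9 d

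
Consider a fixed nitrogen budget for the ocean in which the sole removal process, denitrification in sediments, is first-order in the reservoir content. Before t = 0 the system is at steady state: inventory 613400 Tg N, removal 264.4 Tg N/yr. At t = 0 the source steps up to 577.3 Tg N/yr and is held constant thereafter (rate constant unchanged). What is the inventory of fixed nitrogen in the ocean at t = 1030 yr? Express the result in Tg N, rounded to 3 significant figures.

The sink rate constant is k = F₀/M₀ = 264.4/613400 = 0.0004310 yr⁻¹.
Solving dM/dt = F₁ − kM with M(0) = M₀ gives M(t) = F₁/k + (M₀ − F₁/k)·e^(−kt).
F₁/k = 577.3/0.0004310 = 1.3393×10^6 Tg N; kt = 0.0004310 × 1030 = 0.4440, e^(−kt) = 0.6415.
M(1030) = 1.3393×10^6 + (613400 − 1.3393×10^6) × 0.6415 = 1.3393×10^6 − 465700 = 873650 Tg N.

874000 Tg N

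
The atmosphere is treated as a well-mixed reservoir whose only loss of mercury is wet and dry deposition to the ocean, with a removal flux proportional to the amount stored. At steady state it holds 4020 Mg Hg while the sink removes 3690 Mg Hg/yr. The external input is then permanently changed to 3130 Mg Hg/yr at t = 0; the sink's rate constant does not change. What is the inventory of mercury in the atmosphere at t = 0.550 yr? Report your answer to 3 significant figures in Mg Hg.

τ = M₀/F₀ = 4020/3690 = 1.089 yr; rate constant k = 1/τ.
New steady state M_∞ = F₁/k = F₁·τ = 3130 × 1.089 = 3409.9 Mg Hg.
M(t) = M_∞ + (M₀ − M_∞)·e^(−t/τ); t/τ = 0.550/1.089 = 0.5049, so e^(−t/τ) = 0.6036.
M(t) = 3409.9 + 610.1 × 0.6036 = 3778.2 Mg Hg.

3780 Mg Hg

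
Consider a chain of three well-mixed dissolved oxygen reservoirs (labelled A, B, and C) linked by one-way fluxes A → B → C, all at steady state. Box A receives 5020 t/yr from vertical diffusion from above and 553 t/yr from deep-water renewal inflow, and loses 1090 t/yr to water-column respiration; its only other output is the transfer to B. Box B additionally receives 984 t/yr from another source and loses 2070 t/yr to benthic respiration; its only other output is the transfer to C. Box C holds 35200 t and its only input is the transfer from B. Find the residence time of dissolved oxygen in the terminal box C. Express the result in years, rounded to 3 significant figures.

10.4 yr

Box A: F(A→B) = (5020 + 553) − 1090 = 4483.0 t/yr.
Box B: F(B→C) = (4483.0 + 984) − 2070 = 3397.0 t/yr.
Box C throughput = its input = 3397.0 t/yr; τ = 35200 / 3397.0 = 10.36 yr.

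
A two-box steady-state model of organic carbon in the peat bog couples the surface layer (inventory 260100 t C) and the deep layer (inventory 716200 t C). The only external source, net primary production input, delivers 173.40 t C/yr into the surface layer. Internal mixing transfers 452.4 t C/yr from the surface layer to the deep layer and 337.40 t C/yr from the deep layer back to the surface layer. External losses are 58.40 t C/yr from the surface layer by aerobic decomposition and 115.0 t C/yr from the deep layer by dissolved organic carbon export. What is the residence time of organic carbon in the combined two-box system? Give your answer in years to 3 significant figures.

Residence time in the combined system uses the total inventory and the total *external* removal — internal exchanges between the two boxes cancel.
M_total = 260100 + 716200 = 976300 t C.
ΣF_external_out = 58.40 + 115.0 = 173.40 t C/yr.
τ = M_total / ΣF_ext = 976300 / 173.40 = 5630 yr.

5630 yr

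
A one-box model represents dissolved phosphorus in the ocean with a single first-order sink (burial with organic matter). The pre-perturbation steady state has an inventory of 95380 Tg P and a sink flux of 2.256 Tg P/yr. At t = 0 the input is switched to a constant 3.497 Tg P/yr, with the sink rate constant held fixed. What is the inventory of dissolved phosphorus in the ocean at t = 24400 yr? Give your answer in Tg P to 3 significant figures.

118000 Tg P

Residence time τ = M₀/F₀ = 42280 yr. The eventual steady state is M_∞ = M₀·(F₁/F₀) = 95380 × 3.497/2.256 = 147850 Tg P.
The anomaly ΔM(t) = M(t) − M_∞ decays as ΔM₀·e^(−t/τ) with ΔM₀ = 95380 − 147850 = −52470 Tg P.
At t = 24400 yr, e^(−t/τ) = e^(−0.5771) = 0.5615, so ΔM = −29460 Tg P and M = 147850 − 29460 = 118390 Tg P.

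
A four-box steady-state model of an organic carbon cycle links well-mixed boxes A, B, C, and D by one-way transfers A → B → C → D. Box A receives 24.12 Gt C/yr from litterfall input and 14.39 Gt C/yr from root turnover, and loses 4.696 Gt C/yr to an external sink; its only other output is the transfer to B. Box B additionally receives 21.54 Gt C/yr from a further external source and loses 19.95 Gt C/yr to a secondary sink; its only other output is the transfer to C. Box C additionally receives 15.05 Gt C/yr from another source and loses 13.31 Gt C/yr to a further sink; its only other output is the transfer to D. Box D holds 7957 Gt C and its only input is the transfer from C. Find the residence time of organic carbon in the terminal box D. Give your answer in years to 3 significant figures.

Box A: F(A→B) = (24.12 + 14.39) − 4.696 = 33.814 Gt C/yr.
Box B: F(B→C) = (33.814 + 21.54) − 19.95 = 35.404 Gt C/yr.
Box C: F(C→D) = (35.404 + 15.05) − 13.31 = 37.144 Gt C/yr.
Box D throughput = its input = 37.144 Gt C/yr; τ = 7957 / 37.144 = 214.2 yr.

214 yr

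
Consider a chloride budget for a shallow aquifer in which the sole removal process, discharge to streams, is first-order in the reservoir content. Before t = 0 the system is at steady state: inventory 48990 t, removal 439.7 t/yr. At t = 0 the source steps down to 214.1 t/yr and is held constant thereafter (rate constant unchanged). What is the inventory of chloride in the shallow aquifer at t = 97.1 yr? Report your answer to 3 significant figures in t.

34400 t

The sink rate constant is k = F₀/M₀ = 439.7/48990 = 0.008975 yr⁻¹.
Solving dM/dt = F₁ − kM with M(0) = M₀ gives M(t) = F₁/k + (M₀ − F₁/k)·e^(−kt).
F₁/k = 214.1/0.008975 = 23854 t; kt = 0.008975 × 97.1 = 0.8715, e^(−kt) = 0.4183.
M(97.1) = 23854 + (48990 − 23854) × 0.4183 = 23854 + 10510 = 34369 t.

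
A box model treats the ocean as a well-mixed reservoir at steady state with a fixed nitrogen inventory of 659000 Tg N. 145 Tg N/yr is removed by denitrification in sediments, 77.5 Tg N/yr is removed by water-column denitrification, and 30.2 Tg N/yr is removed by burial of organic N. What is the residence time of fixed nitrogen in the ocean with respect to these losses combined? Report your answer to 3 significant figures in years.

Total removal = 145.0 + 77.50 + 30.20 = 252.70 Tg N/yr.
τ = M / ΣF_out = 659000 / 252.70 = 2608 yr.

2610 yr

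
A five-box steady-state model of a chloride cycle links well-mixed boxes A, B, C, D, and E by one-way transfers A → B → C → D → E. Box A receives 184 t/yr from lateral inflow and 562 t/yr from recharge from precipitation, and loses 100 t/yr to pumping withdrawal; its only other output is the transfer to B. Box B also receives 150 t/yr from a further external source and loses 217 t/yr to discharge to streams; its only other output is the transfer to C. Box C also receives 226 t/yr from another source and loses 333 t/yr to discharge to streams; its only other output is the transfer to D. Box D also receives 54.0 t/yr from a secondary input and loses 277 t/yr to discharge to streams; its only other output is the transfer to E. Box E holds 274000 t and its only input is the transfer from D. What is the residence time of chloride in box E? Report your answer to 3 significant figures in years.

1100 yr

Box A: F(A→B) = (184 + 562) − 100 = 646.00 t/yr.
Box B: F(B→C) = (646.00 + 150) − 217 = 579.00 t/yr.
Box C: F(C→D) = (579.00 + 226) − 333 = 472.00 t/yr.
Box D: F(D→E) = (472.00 + 54.0) − 277 = 249.00 t/yr.
Box E throughput = its input = 249.00 t/yr; τ = 274000 / 249.00 = 1100 yr.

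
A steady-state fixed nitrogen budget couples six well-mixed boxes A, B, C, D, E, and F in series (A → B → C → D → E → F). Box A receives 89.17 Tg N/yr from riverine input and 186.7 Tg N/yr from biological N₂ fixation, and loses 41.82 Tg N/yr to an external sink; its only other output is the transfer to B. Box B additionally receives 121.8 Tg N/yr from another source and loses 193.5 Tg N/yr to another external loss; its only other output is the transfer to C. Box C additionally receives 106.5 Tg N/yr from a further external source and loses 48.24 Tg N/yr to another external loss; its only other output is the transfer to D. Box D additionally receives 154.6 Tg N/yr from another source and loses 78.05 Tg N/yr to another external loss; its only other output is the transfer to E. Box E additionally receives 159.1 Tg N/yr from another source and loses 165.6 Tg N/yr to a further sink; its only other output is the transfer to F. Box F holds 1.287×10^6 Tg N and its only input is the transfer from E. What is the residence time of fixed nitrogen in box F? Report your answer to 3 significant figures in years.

Box A: F(A→B) = (89.17 + 186.7) − 41.82 = 234.05 Tg N/yr.
Box B: F(B→C) = (234.05 + 121.8) − 193.5 = 162.35 Tg N/yr.
Box C: F(C→D) = (162.35 + 106.5) − 48.24 = 220.61 Tg N/yr.
Box D: F(D→E) = (220.61 + 154.6) − 78.05 = 297.16 Tg N/yr.
Box E: F(E→F) = (297.16 + 159.1) − 165.6 = 290.66 Tg N/yr.
Box F throughput = its input = 290.66 Tg N/yr; τ = 1.287×10^6 / 290.66 = 4428 yr.

4430 yr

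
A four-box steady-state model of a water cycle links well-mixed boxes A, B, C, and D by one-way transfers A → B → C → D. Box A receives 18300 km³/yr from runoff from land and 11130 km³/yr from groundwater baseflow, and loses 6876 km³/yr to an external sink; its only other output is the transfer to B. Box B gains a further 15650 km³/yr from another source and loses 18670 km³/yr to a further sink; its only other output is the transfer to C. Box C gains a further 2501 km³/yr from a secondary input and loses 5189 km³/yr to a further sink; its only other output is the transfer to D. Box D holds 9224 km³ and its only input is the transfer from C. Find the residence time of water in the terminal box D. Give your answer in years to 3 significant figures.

Box A: F(A→B) = (18300 + 11130) − 6876 = 22554 km³/yr.
Box B: F(B→C) = (22554 + 15650) − 18670 = 19534 km³/yr.
Box C: F(C→D) = (19534 + 2501) − 5189 = 16846 km³/yr.
Box D throughput = its input = 16846 km³/yr; τ = 9224 / 16846 = 0.5475 yr.

0.548 yr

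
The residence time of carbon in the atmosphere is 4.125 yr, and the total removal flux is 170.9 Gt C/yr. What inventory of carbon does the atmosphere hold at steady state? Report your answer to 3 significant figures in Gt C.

τ = M/F ⇒ M = τ × F = 4.125 × 170.9 = 705.0 Gt C.

705 Gt C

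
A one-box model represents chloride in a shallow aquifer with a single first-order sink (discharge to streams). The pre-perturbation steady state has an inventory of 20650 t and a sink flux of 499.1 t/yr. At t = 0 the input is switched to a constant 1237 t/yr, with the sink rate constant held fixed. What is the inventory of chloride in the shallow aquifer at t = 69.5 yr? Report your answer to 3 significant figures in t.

45500 t

τ = M₀/F₀ = 20650/499.1 = 41.37 yr; rate constant k = 1/τ.
New steady state M_∞ = F₁/k = F₁·τ = 1237 × 41.37 = 51180 t.
M(t) = M_∞ + (M₀ − M_∞)·e^(−t/τ); t/τ = 69.5/41.37 = 1.680, so e^(−t/τ) = 0.1864.
M(t) = 51180 − 30530 × 0.1864 = 45489 t.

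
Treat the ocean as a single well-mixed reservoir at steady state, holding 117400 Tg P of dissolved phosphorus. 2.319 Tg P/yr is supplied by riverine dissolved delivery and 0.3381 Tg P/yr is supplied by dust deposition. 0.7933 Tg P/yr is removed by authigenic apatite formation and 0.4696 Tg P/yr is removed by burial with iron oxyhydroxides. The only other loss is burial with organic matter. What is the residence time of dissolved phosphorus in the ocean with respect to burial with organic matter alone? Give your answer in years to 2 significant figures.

84000 yr

At steady state ΣF_in = ΣF_out.
ΣF_in = 2.319 + 0.3381 = 2.6571 Tg P/yr.
Burial with organic matter flux = ΣF_in − (0.7933 + 0.4696) = 2.6571 − 1.263 = 1.394 Tg P/yr.
τ = M / F = 117400 / 1.394 = 84210 yr.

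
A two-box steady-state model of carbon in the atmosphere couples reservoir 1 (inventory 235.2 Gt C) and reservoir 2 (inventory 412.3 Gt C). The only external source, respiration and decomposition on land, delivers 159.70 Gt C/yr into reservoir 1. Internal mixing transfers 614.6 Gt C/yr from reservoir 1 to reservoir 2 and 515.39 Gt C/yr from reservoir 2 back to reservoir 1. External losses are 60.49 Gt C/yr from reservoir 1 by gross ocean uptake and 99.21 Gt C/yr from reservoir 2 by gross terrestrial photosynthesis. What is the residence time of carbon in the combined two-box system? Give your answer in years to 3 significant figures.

Treat the two boxes together as one reservoir: the mixing fluxes between them are internal recycling, so τ = ΣM / Σ(external losses).
M_total = 235.2 + 412.3 = 647.50 Gt C.
ΣF_external_out = 60.49 + 99.21 = 159.70 Gt C/yr.
τ = M_total / ΣF_ext = 647.50 / 159.70 = 4.054 yr.

4.05 yr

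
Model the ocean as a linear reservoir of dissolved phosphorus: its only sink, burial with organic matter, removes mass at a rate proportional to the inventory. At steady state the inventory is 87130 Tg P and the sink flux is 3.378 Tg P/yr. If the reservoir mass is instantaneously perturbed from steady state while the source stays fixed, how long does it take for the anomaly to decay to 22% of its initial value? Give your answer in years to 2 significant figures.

39000 yr

For a linear reservoir the anomaly decays as exp(−t/τ) with τ = M/F = 87130/3.378 = 25790 yr.
exp(−t/τ) = 0.22 ⇒ t = −τ ln(0.22) = 25790 × 1.514 = 39050 yr.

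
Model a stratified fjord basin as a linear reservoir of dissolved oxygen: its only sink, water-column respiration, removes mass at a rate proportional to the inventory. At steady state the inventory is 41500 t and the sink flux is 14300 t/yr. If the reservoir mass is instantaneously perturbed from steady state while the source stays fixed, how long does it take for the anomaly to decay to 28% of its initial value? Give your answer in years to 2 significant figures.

For a linear reservoir the anomaly decays as exp(−t/τ) with τ = M/F = 41500/14300 = 2.902 yr.
exp(−t/τ) = 0.28 ⇒ t = −τ ln(0.28) = 2.902 × 1.273 = 3.694 yr.

3.7 yr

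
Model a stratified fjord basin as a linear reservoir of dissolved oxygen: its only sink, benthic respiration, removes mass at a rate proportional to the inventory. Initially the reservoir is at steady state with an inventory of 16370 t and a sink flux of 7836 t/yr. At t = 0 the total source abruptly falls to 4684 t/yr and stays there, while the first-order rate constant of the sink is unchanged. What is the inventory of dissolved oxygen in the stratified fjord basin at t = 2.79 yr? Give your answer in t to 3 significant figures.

Residence time τ = M₀/F₀ = 2.089 yr. The eventual steady state is M_∞ = M₀·(F₁/F₀) = 16370 × 4684/7836 = 9785.2 t.
The anomaly ΔM(t) = M(t) − M_∞ decays as ΔM₀·e^(−t/τ) with ΔM₀ = 16370 − 9785.2 = 6585 t.
At t = 2.79 yr, e^(−t/τ) = e^(−1.336) = 0.2630, so ΔM = 1732 t and M = 9785.2 + 1732 = 11517 t.

11500 t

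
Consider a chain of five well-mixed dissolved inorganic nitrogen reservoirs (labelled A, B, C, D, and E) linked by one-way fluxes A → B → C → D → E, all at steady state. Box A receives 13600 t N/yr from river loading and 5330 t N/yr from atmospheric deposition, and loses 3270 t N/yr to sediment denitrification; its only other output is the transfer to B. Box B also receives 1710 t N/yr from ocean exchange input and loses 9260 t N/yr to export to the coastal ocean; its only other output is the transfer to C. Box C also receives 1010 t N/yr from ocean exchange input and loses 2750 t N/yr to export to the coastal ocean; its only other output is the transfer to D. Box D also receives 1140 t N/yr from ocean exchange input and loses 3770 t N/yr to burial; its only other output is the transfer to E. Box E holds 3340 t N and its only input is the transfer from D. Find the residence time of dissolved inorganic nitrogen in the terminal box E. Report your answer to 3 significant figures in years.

0.893 yr

Box A: F(A→B) = (13600 + 5330) − 3270 = 15660 t N/yr.
Box B: F(B→C) = (15660 + 1710) − 9260 = 8110.0 t N/yr.
Box C: F(C→D) = (8110.0 + 1010) − 2750 = 6370.0 t N/yr.
Box D: F(D→E) = (6370.0 + 1140) − 3770 = 3740.0 t N/yr.
Box E throughput = its input = 3740.0 t N/yr; τ = 3340 / 3740.0 = 0.8930 yr.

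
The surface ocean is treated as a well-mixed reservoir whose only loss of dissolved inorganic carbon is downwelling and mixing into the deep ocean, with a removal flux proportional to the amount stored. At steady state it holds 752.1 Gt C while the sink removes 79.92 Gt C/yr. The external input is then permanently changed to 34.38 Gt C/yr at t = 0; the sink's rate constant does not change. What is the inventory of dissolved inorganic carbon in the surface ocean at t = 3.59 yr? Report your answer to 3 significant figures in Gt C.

616 Gt C

Residence time τ = M₀/F₀ = 9.411 yr. The eventual steady state is M_∞ = M₀·(F₁/F₀) = 752.1 × 34.38/79.92 = 323.54 Gt C.
The anomaly ΔM(t) = M(t) − M_∞ decays as ΔM₀·e^(−t/τ) with ΔM₀ = 752.1 − 323.54 = 428.6 Gt C.
At t = 3.59 yr, e^(−t/τ) = e^(−0.3815) = 0.6828, so ΔM = 292.6 Gt C and M = 323.54 + 292.6 = 616.18 Gt C.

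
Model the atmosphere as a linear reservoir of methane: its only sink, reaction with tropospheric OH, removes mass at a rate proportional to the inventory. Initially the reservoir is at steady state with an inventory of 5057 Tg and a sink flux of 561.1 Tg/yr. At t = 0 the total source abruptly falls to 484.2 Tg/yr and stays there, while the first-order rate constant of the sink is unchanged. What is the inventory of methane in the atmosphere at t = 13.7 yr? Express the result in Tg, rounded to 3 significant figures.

The sink rate constant is k = F₀/M₀ = 561.1/5057 = 0.1110 yr⁻¹.
Solving dM/dt = F₁ − kM with M(0) = M₀ gives M(t) = F₁/k + (M₀ − F₁/k)·e^(−kt).
F₁/k = 484.2/0.1110 = 4363.9 Tg; kt = 0.1110 × 13.7 = 1.520, e^(−kt) = 0.2187.
M(13.7) = 4363.9 + (5057 − 4363.9) × 0.2187 = 4363.9 + 151.6 = 4515.5 Tg.

4520 Tg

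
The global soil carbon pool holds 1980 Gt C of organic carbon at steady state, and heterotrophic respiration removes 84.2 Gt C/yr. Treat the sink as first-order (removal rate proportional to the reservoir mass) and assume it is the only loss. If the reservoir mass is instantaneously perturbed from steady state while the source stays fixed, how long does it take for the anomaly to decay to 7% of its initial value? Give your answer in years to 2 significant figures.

63 yr

For a linear reservoir the anomaly decays as exp(−t/τ) with τ = M/F = 1980/84.2 = 23.52 yr.
exp(−t/τ) = 0.07 ⇒ t = −τ ln(0.07) = 23.52 × 2.659 = 62.53 yr.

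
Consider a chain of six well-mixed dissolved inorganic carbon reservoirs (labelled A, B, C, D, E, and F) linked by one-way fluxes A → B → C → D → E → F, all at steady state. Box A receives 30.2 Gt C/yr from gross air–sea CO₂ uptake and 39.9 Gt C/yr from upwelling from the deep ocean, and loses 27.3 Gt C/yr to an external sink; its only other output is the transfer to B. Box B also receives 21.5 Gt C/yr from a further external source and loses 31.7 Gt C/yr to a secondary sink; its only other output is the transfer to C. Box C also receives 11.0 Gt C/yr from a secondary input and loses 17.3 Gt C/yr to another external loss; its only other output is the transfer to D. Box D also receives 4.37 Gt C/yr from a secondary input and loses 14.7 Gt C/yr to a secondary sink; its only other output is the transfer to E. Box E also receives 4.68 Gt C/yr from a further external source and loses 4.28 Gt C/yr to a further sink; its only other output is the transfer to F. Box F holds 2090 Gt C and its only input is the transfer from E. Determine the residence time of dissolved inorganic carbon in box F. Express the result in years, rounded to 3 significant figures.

128 yr

Box A: F(A→B) = (30.2 + 39.9) − 27.3 = 42.800 Gt C/yr.
Box B: F(B→C) = (42.800 + 21.5) − 31.7 = 32.600 Gt C/yr.
Box C: F(C→D) = (32.600 + 11.0) − 17.3 = 26.300 Gt C/yr.
Box D: F(D→E) = (26.300 + 4.37) − 14.7 = 15.970 Gt C/yr.
Box E: F(E→F) = (15.970 + 4.68) − 4.28 = 16.370 Gt C/yr.
Box F throughput = its input = 16.370 Gt C/yr; τ = 2090 / 16.370 = 127.7 yr.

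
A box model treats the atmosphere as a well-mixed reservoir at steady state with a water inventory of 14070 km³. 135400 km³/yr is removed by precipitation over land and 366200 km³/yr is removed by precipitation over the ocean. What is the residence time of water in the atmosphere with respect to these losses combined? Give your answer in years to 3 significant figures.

0.0281 yr

Total removal = 135400 + 366200 = 501600 km³/yr.
τ = M / ΣF_out = 14070 / 501600 = 0.02805 yr.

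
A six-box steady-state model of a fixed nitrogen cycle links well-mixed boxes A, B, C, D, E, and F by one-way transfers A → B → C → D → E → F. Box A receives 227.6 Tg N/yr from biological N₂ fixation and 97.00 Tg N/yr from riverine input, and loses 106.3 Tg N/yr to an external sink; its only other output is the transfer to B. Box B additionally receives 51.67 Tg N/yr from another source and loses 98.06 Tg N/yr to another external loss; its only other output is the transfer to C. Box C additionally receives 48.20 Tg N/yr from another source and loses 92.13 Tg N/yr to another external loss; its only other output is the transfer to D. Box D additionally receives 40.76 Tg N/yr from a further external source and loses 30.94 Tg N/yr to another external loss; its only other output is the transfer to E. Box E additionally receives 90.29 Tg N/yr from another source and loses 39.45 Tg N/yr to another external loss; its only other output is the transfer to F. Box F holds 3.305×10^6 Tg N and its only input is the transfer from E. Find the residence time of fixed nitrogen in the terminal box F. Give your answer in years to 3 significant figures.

17500 yr

Box A: F(A→B) = (227.6 + 97.00) − 106.3 = 218.30 Tg N/yr.
Box B: F(B→C) = (218.30 + 51.67) − 98.06 = 171.91 Tg N/yr.
Box C: F(C→D) = (171.91 + 48.20) − 92.13 = 127.98 Tg N/yr.
Box D: F(D→E) = (127.98 + 40.76) − 30.94 = 137.80 Tg N/yr.
Box E: F(E→F) = (137.80 + 90.29) − 39.45 = 188.64 Tg N/yr.
Box F throughput = its input = 188.64 Tg N/yr; τ = 3.305×10^6 / 188.64 = 17520 yr.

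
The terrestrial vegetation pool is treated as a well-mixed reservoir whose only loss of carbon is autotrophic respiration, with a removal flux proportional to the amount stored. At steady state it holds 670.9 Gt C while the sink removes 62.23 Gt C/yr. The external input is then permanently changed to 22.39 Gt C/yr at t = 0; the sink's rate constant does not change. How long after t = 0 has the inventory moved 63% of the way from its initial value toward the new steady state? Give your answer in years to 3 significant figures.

10.7 yr

τ = M₀/F₀ = 670.9/62.23 = 10.78 yr.
The remaining gap fraction is e^(−t/τ); 63% covered ⇒ e^(−t/τ) = 0.370.
t = −τ ln(0.370) = 10.78 × 0.9943 = 10.72 yr.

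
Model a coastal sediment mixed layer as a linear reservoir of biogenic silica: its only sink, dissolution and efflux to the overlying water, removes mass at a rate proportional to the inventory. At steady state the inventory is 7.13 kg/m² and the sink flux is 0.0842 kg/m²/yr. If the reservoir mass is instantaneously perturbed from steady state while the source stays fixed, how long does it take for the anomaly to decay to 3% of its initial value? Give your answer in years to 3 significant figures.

297 yr

For a linear reservoir the anomaly decays as exp(−t/τ) with τ = M/F = 7.13/0.0842 = 84.68 yr.
exp(−t/τ) = 0.03 ⇒ t = −τ ln(0.03) = 84.68 × 3.507 = 296.9 yr.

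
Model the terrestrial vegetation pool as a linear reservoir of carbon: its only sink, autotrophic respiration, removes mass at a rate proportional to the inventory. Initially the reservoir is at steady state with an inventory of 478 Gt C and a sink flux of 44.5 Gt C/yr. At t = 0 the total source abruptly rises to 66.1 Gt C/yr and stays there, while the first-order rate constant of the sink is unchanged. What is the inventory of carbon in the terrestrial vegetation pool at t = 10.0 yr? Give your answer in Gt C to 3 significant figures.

619 Gt C

τ = M₀/F₀ = 478/44.5 = 10.74 yr; rate constant k = 1/τ.
New steady state M_∞ = F₁/k = F₁·τ = 66.1 × 10.74 = 710.02 Gt C.
M(t) = M_∞ + (M₀ − M_∞)·e^(−t/τ); t/τ = 10.0/10.74 = 0.9310, so e^(−t/τ) = 0.3942.
M(t) = 710.02 − 232.0 × 0.3942 = 618.56 Gt C.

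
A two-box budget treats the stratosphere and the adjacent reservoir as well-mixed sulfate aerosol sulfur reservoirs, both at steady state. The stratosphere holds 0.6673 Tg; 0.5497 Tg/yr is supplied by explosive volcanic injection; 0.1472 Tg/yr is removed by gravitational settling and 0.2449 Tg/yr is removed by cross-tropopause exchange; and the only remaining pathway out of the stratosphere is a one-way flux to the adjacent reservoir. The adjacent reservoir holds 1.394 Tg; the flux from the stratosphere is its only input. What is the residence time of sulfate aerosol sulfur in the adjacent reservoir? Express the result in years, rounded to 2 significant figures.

8.8 yr

Balance the stratosphere: ΣF_in = 0.54970 Tg/yr.
Flux to the adjacent reservoir = ΣF_in − (0.1472 + 0.2449) = 0.15760 Tg/yr.
At steady state the output of the adjacent reservoir equals its input, 0.15760 Tg/yr.
τ = M / F = 1.394 / 0.15760 = 8.845 yr.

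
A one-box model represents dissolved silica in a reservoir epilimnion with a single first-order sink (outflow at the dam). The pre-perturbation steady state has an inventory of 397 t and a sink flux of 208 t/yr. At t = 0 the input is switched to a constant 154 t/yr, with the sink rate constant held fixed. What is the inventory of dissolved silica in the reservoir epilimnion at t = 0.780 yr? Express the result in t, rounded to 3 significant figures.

362 t

The sink rate constant is k = F₀/M₀ = 208/397 = 0.5239 yr⁻¹.
Solving dM/dt = F₁ − kM with M(0) = M₀ gives M(t) = F₁/k + (M₀ − F₁/k)·e^(−kt).
F₁/k = 154/0.5239 = 293.93 t; kt = 0.5239 × 0.780 = 0.4087, e^(−kt) = 0.6645.
M(0.780) = 293.93 + (397 − 293.93) × 0.6645 = 293.93 + 68.49 = 362.42 t.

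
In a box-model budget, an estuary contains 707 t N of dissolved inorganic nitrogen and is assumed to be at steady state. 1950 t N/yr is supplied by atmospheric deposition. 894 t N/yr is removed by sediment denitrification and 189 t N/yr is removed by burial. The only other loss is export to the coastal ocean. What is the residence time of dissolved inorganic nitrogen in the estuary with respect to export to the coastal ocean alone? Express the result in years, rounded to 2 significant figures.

At steady state ΣF_in = ΣF_out.
ΣF_in = 1950.0 t N/yr.
Export to the coastal ocean flux = ΣF_in − (894 + 189) = 1950.0 − 1083 = 867.0 t N/yr.
τ = M / F = 707 / 867.0 = 0.8155 yr.

0.82 yr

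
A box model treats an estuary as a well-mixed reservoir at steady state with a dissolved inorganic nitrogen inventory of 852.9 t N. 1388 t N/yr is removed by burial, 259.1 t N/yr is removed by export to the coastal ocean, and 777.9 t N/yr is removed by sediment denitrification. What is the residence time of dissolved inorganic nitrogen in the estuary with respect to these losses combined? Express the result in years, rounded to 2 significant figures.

Total removal = 1388 + 259.1 + 777.9 = 2425.0 t N/yr.
τ = M / ΣF_out = 852.9 / 2425.0 = 0.3517 yr.

0.35 yr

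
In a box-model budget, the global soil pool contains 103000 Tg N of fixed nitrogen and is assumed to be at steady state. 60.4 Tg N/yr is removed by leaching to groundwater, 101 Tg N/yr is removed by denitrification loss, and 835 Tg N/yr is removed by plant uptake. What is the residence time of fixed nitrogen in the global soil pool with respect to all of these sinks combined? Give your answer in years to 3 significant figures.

Total removal flux = 60.4 + 101 + 835 = 996.40 Tg N/yr.
τ = M / ΣF_out = 103000 / 996.40 = 103.4 yr.

103 yr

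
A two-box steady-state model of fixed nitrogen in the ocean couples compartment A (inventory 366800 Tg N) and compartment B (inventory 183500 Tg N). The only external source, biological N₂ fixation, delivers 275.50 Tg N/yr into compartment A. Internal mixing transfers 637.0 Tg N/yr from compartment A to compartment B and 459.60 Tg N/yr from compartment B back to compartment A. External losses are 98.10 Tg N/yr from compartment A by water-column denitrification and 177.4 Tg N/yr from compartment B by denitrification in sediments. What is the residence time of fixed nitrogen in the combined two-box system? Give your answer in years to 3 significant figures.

For the system as a whole, the A↔B exchange is internal and contributes nothing to the throughput; only the external sinks remove mass.
M_total = 366800 + 183500 = 550300 Tg N.
ΣF_external_out = 98.10 + 177.4 = 275.50 Tg N/yr.
τ = M_total / ΣF_ext = 550300 / 275.50 = 1997 yr.

2000 yr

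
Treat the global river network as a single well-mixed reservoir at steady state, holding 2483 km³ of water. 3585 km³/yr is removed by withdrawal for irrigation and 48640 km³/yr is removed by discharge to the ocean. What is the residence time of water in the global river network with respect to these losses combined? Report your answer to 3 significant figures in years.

0.0475 yr

Total removal = 3585 + 48640 = 52225 km³/yr.
τ = M / ΣF_out = 2483 / 52225 = 0.04754 yr.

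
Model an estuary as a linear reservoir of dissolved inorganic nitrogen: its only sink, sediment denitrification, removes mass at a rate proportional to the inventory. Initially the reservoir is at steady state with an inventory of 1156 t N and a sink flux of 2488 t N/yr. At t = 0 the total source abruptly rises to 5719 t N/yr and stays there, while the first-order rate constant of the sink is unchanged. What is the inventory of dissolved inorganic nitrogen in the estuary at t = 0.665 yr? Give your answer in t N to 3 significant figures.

2300 t N

τ = M₀/F₀ = 1156/2488 = 0.4646 yr; rate constant k = 1/τ.
New steady state M_∞ = F₁/k = F₁·τ = 5719 × 0.4646 = 2657.2 t N.
M(t) = M_∞ + (M₀ − M_∞)·e^(−t/τ); t/τ = 0.665/0.4646 = 1.431, so e^(−t/τ) = 0.2390.
M(t) = 2657.2 − 1501 × 0.2390 = 2298.4 t N.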